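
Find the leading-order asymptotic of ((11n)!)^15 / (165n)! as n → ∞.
((11n)!)^15/(165n)! ~ ((2π·11n)^(14/2) / sqrt(15)) · 15^(−15·11n)  →  0

Write N = 11n. Stirling: N! ~ sqrt(2π N)(N/e)^N and (15N)! ~ sqrt(2π·15N)·(15N/e)^(15N).
  (N!)^15/(15N)! ~ (2π N)^(15/2) (N/e)^(15N) / [sqrt(2π·15N) (15N/e)^(15N)]
     = (2π N)^(15/2) / sqrt(2π·15N) · (N/(15N))^(15N)
     = (2π N)^((15−1)/2) / sqrt(15) · 15^(−15N).
Since 15^15 > 1, the factor 15^(−15N) decays exponentially, so the ratio → 0. Substituting N = 11n gives the stated form.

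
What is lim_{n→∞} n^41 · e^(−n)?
lim = 0

Exponentials with base > 1 dominate every fixed polynomial: for any fixed c, n^c / e^n → 0 as n → ∞ (e.g. by the ratio test, or since e^n grows faster than any power of n). Hence n^41 · e^(−n) = n^41 / e^n → 0.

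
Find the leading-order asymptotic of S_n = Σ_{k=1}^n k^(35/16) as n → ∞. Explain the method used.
S_n ~ (16/51) · n^(51/16)

Integral comparison: Σ_{k=1}^n k^(35/16) = ∫_0^n x^(35/16) dx + O(n^(35/16)). The integral is n^(1 + 35/16) / (1 + 35/16) = n^((35+16)/16) / ((35+16)/16) = (16/51) · n^(51/16).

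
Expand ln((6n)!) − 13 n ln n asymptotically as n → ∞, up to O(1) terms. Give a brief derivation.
ln((6n)!) − 13 n ln n = −7 n ln n + 6(ln 6 − 1) n + (1/2) ln(2π·6n) + O(1/n)

Stirling: ln((6n)!) = 6n ln(6n) − 6n + (1/2) ln(2π·6n) + O(1/n).
Expand 6n ln(6n) = 6n (ln n + ln 6) = 6n ln n + 6n ln 6.
Subtract 13n ln n: leading term is (6 − 13) n ln n = −7 n ln n. The next term is 6n ln 6 − 6n = 6(ln 6 − 1) n. Then the (1/2) ln(2π·6n) correction.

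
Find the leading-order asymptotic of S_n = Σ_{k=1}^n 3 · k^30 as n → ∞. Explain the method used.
S_n ~ 3 · n^31 / 31

By integral comparison (Euler-Maclaurin), Σ_{k=1}^n 3 · k^30 = 3 · ∫_0^n x^30 dx + O(n^30) = 3 · n^31/31 + O(n^30). (Equivalently, Faulhaber's formula gives the same leading term.)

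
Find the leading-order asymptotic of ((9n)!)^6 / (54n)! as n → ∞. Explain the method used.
((9n)!)^6/(54n)! ~ ((2π·9n)^(5/2) / sqrt(6)) · 6^(−6·9n)  →  0

Write N = 9n. Stirling: N! ~ sqrt(2π N)(N/e)^N and (6N)! ~ sqrt(2π·6N)·(6N/e)^(6N).
  (N!)^6/(6N)! ~ (2π N)^(6/2) (N/e)^(6N) / [sqrt(2π·6N) (6N/e)^(6N)]
     = (2π N)^(6/2) / sqrt(2π·6N) · (N/(6N))^(6N)
     = (2π N)^((6−1)/2) / sqrt(6) · 6^(−6N).
Since 6^6 > 1, the factor 6^(−6N) decays exponentially, so the ratio → 0. Substituting N = 9n gives the stated form.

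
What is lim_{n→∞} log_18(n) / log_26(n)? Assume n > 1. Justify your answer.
lim = ln(26) / ln(18) = log_18(26)

Change of base: log_18(n) = ln n / ln 18 and log_26(n) = ln n / ln 26. The ratio is (ln n / ln 18) · (ln 26 / ln n) = ln 26 / ln 18, a constant independent of n. So the limit is ln 26 / ln 18 = log_18(26).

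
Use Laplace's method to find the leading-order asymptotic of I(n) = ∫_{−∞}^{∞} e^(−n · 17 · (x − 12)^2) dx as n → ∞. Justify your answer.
I(n) = sqrt(π/(17n))

Here φ(x) = 17 · (x − 12)^2 has its unique minimum at x* = 12 with φ(x*) = 0 and φ''(x*) = 34. Laplace's method gives
  I(n) ~ e^(−n φ(x*)) · sqrt(2π / (n · φ''(x*))) = sqrt(2π / (34n)) = sqrt(π/(17n)).
This is exact: substituting u = (x − 12)·sqrt(17n) gives I(n) = (1/sqrt(17n)) ∫_{−∞}^{∞} e^(−u^2) du = sqrt(π/(17n)).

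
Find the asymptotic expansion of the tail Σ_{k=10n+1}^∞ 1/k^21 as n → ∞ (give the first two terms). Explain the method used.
Σ_{k>10n} 1/k^21 = 1/(20 · (10n)^20) − 1/(2 · (10n)^21) + O(1/(10n)^22)

Compare to the integral: ∫_{10n}^∞ x^(−21) dx = [−x^(−20)/20]_{10n}^∞ = 1/((21−1)·(10n)^20). The Euler-Maclaurin correction adds −f(10n)/2 = −1/(2·(10n)^21). Euler-Maclaurin then gives
  Σ_{k>10n} 1/k^21 = ∫_{10n}^∞ dx/x^21 − 1/(2·(10n)^21) + O(1/(10n)^22).
(Equivalently this is ζ(21) − Σ_{k≤10n} 1/k^21.)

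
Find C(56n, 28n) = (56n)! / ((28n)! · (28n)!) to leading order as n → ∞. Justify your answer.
C(56n, 28n) ~ (4)^(28n) · sqrt(1/(π·28n))

Write N = 28n. Apply Stirling to each factorial:
  (2N)! ~ sqrt(2π·2N) · (2N/e)^(2N),
  N! ~ sqrt(2π N) · (N/e)^N,
  (1N)! ~ sqrt(2π·1N) · (1N/e)^(1N).
The exponential factors combine to (2N)^(2N) / (N^N · (1N)^(1N)) = 2^(2N)/1^(1N) = (2^2/1^1)^N = (4)^N.
The square-root prefactors combine to sqrt(2π·2N) / (sqrt(2π N)·sqrt(2π·1N)) = sqrt(2 / (2π·1·N)) = sqrt(1/(π·28n)).
Substituting N = 28n: C(56n, 28n) ~ (4)^(28n) · sqrt(1/(π·28n)).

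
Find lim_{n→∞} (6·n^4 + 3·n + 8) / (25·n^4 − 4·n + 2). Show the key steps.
lim = 6/25

For large n the leading n^4 terms dominate both numerator and denominator. Dividing top and bottom by n^4, every other term tends to 0, leaving 6/25.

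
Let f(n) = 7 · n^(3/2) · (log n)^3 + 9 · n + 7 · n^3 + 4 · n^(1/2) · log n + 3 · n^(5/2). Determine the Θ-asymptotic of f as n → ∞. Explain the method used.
f(n) ∈ Θ(n^3)

Compare the terms by growth order. For large n, n^a · (log n)^b dominates n^a' · (log n)^b' iff a > a', or (a = a' and b > b'). Ranking the 5 terms shows the dominant one is 7 · n^3. Hence f(n) ∈ Θ(n^3).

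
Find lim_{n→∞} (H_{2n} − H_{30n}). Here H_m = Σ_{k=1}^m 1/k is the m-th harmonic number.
lim = ln(2/30) = −ln 15

Euler-Maclaurin gives H_m = ln m + γ + 1/(2m) + O(1/m^2). The γ and O(1/m) terms cancel in the difference:
  H_{2n} − H_{30n} = ln(2n) − ln(30n) + O(1/n) = ln(2/30) + O(1/n).
Hence the limit is ln(2/30) = −ln 15.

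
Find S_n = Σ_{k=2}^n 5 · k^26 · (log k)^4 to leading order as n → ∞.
S_n ~ 5 · n^27 · (log n)^4 / 27

By integral comparison, S_n = ∫_1^n 5 · x^26 · (log x)^4 dx + O(n^26 · (log n)^4). For the integral, the leading term of ∫_1^n x^26 (log x)^4 dx is n^27/27 · (log n)^4 (by repeated integration by parts; each step lowers the log-exponent and produces a relatively O(1/log n) correction). Hence S_n ~ 5 · n^27 · (log n)^4 / 27.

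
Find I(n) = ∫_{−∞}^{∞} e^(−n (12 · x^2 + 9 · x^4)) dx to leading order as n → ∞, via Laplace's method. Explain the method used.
I(n) ~ sqrt(π/(12n))

φ(x) = 12 · x^2 + 9 · x^4 has its unique global minimum at x* = 0 (since φ'(x) = 24x + 36x^3 = 0 only at x = 0 for real x with both coefficients positive, and φ → ∞ as |x| → ∞). At x* = 0, φ(0) = 0 and φ''(0) = 24. Laplace's method then gives
  I(n) ~ sqrt(2π / (n · φ''(0))) · e^(−n φ(0)) = sqrt(2π / (24n)) = sqrt(π/(12n)).
The 9 · x^4 term contributes only at subleading order (an O(1/n) relative correction).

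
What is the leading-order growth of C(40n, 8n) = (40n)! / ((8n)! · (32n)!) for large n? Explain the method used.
C(40n, 8n) ~ (3125/256)^(8n) · sqrt(5/(8π·8n))

Write N = 8n. Apply Stirling to each factorial:
  (5N)! ~ sqrt(2π·5N) · (5N/e)^(5N),
  N! ~ sqrt(2π N) · (N/e)^N,
  (4N)! ~ sqrt(2π·4N) · (4N/e)^(4N).
The exponential factors combine to (5N)^(5N) / (N^N · (4N)^(4N)) = 5^(5N)/4^(4N) = (5^5/4^4)^N = (3125/256)^N.
The square-root prefactors combine to sqrt(2π·5N) / (sqrt(2π N)·sqrt(2π·4N)) = sqrt(5 / (2π·4·N)) = sqrt(5/(8π·8n)).
Substituting N = 8n: C(40n, 8n) ~ (3125/256)^(8n) · sqrt(5/(8π·8n)).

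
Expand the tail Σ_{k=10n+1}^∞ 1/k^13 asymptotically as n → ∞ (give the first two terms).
Σ_{k>10n} 1/k^13 = 1/(12 · (10n)^12) − 1/(2 · (10n)^13) + O(1/(10n)^14)

Compare to the integral: ∫_{10n}^∞ x^(−13) dx = [−x^(−12)/12]_{10n}^∞ = 1/((13−1)·(10n)^12). The Euler-Maclaurin correction adds −f(10n)/2 = −1/(2·(10n)^13). Euler-Maclaurin then gives
  Σ_{k>10n} 1/k^13 = ∫_{10n}^∞ dx/x^13 − 1/(2·(10n)^13) + O(1/(10n)^14).
(Equivalently this is ζ(13) − Σ_{k≤10n} 1/k^13.)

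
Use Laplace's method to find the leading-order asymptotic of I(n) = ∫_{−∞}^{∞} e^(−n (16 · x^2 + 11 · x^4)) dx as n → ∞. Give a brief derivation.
I(n) ~ sqrt(π/(16n))

φ(x) = 16 · x^2 + 11 · x^4 has its unique global minimum at x* = 0 (since φ'(x) = 32x + 44x^3 = 0 only at x = 0 for real x with both coefficients positive, and φ → ∞ as |x| → ∞). At x* = 0, φ(0) = 0 and φ''(0) = 32. Laplace's method then gives
  I(n) ~ sqrt(2π / (n · φ''(0))) · e^(−n φ(0)) = sqrt(2π / (32n)) = sqrt(π/(16n)).
The 11 · x^4 term contributes only at subleading order (an O(1/n) relative correction).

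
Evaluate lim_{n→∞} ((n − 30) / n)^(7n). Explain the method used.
lim = e^(−210)

Rewrite as (1 − 30/n)^(7n). By the standard limit (1 + x/n)^n → e^x, we have (1 − 30/n)^n → e^(−30), and raising to the 7th power gives e^(−210).
More precisely, ln[(1 − 30/n)^(7n)] = 7n · ln(1 − 30/n) = 7n · (-30/n + O(1/n^2)) = -210 + O(1/n) → -210.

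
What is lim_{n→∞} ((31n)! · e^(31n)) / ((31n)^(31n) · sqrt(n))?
lim = sqrt(2π·31)

Stirling: (31n)! ~ sqrt(2π·31n) · (31n/e)^(31n). Hence
  (31n)! · e^(31n) / (31n)^(31n) ~ sqrt(2π·31n).
Dividing by sqrt(n): sqrt(2π·31n) / sqrt(n) = sqrt(2π·31) · n^((1−1)/2), so the limit is sqrt(2π·31).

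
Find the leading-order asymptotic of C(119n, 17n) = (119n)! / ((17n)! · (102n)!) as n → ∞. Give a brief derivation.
C(119n, 17n) ~ (823543/46656)^(17n) · sqrt(7/(12π·17n))

Write N = 17n. Apply Stirling to each factorial:
  (7N)! ~ sqrt(2π·7N) · (7N/e)^(7N),
  N! ~ sqrt(2π N) · (N/e)^N,
  (6N)! ~ sqrt(2π·6N) · (6N/e)^(6N).
The exponential factors combine to (7N)^(7N) / (N^N · (6N)^(6N)) = 7^(7N)/6^(6N) = (7^7/6^6)^N = (823543/46656)^N.
The square-root prefactors combine to sqrt(2π·7N) / (sqrt(2π N)·sqrt(2π·6N)) = sqrt(7 / (2π·6·N)) = sqrt(7/(12π·17n)).
Substituting N = 17n: C(119n, 17n) ~ (823543/46656)^(17n) · sqrt(7/(12π·17n)).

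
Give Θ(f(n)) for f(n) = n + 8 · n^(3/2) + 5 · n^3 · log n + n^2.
f(n) ∈ Θ(n^3 · log n)

Compare the terms by growth order. For large n, n^a · (log n)^b dominates n^a' · (log n)^b' iff a > a', or (a = a' and b > b'). Ranking the 4 terms shows the dominant one is 5 · n^3 · log n. Hence f(n) ∈ Θ(n^3 · log n).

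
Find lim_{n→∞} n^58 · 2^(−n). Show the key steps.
lim = 0

Exponentials with base > 1 dominate every fixed polynomial: for any fixed c, n^c / 2^n → 0 as n → ∞ (e.g. by the ratio test, or by writing 2^n = e^(n ln 2) and noting e^(n ln 2) / n^c → ∞). Hence n^58 · 2^(−n) = n^58 / 2^n → 0.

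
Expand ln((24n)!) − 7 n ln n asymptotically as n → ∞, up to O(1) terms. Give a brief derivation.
ln((24n)!) − 7 n ln n = 17 n ln n + 24(ln 24 − 1) n + (1/2) ln(2π·24n) + O(1/n)

Stirling: ln((24n)!) = 24n ln(24n) − 24n + (1/2) ln(2π·24n) + O(1/n).
Expand 24n ln(24n) = 24n (ln n + ln 24) = 24n ln n + 24n ln 24.
Subtract 7n ln n: leading term is (24 − 7) n ln n = 17 n ln n. The next term is 24n ln 24 − 24n = 24(ln 24 − 1) n. Then the (1/2) ln(2π·24n) correction.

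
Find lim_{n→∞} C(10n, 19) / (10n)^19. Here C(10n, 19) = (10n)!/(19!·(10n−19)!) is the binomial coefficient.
lim = 1/19! = 1/121645100408832000

With N = 10n → ∞: C(N, 19) / N^19 = [N(N−1)…(N−18)] / (19! · N^19) = (1/19!) · 1 · (1 − 1/(10n)) · … · (1 − 18/(10n)). Each factor → 1 as N → ∞, so the limit is 1/19! = 1/121645100408832000.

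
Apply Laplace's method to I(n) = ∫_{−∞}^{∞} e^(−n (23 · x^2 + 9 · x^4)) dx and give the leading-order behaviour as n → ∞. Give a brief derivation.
I(n) ~ sqrt(π/(23n))

φ(x) = 23 · x^2 + 9 · x^4 has its unique global minimum at x* = 0 (since φ'(x) = 46x + 36x^3 = 0 only at x = 0 for real x with both coefficients positive, and φ → ∞ as |x| → ∞). At x* = 0, φ(0) = 0 and φ''(0) = 46. Laplace's method then gives
  I(n) ~ sqrt(2π / (n · φ''(0))) · e^(−n φ(0)) = sqrt(2π / (46n)) = sqrt(π/(23n)).
The 9 · x^4 term contributes only at subleading order (an O(1/n) relative correction).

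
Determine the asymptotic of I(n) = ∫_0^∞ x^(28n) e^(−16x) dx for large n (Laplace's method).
I(n) ~ (sqrt(2π·28n) / 16) · (28n/(16e))^(28n)

Write the integrand as exp(28n ln x − 16x) and set f(x) = 28n ln x − 16x. Then f'(x) = 28n/x − 16 = 0 at x* = 28n/16, and f''(x*) = −28n/x*^2 = −16^2/(28n). Laplace's method (interior maximum) gives
  I(n) ~ e^(f(x*)) · sqrt(2π / |f''(x*)|)
        = exp(28n ln(28n/16) − 28n) · sqrt(2π · 28n / 16^2)
        = (28n/16)^(28n) e^(−28n) · sqrt(2π·28n) / 16
        = (sqrt(2π·28n) / 16) · (28n/(16e))^(28n).
This matches Γ(28n+1)/16^(28n+1) with Stirling applied to Γ.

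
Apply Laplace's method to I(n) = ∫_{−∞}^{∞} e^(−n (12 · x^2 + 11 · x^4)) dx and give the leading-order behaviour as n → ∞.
I(n) ~ sqrt(π/(12n))

φ(x) = 12 · x^2 + 11 · x^4 has its unique global minimum at x* = 0 (since φ'(x) = 24x + 44x^3 = 0 only at x = 0 for real x with both coefficients positive, and φ → ∞ as |x| → ∞). At x* = 0, φ(0) = 0 and φ''(0) = 24. Laplace's method then gives
  I(n) ~ sqrt(2π / (n · φ''(0))) · e^(−n φ(0)) = sqrt(2π / (24n)) = sqrt(π/(12n)).
The 11 · x^4 term contributes only at subleading order (an O(1/n) relative correction).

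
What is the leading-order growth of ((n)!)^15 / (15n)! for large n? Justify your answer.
((n)!)^15/(15n)! ~ ((2π·n)^(14/2) / sqrt(15)) · 15^(−15·n)  →  0

Write N = n. Stirling: N! ~ sqrt(2π N)(N/e)^N and (15N)! ~ sqrt(2π·15N)·(15N/e)^(15N).
  (N!)^15/(15N)! ~ (2π N)^(15/2) (N/e)^(15N) / [sqrt(2π·15N) (15N/e)^(15N)]
     = (2π N)^(15/2) / sqrt(2π·15N) · (N/(15N))^(15N)
     = (2π N)^((15−1)/2) / sqrt(15) · 15^(−15N).
Since 15^15 > 1, the factor 15^(−15N) decays exponentially, so the ratio → 0. Substituting N = n gives the stated form.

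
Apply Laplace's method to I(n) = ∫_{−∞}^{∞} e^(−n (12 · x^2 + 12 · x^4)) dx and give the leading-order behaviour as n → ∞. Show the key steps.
I(n) ~ sqrt(π/(12n))

φ(x) = 12 · x^2 + 12 · x^4 has its unique global minimum at x* = 0 (since φ'(x) = 24x + 48x^3 = 0 only at x = 0 for real x with both coefficients positive, and φ → ∞ as |x| → ∞). At x* = 0, φ(0) = 0 and φ''(0) = 24. Laplace's method then gives
  I(n) ~ sqrt(2π / (n · φ''(0))) · e^(−n φ(0)) = sqrt(2π / (24n)) = sqrt(π/(12n)).
The 12 · x^4 term contributes only at subleading order (an O(1/n) relative correction).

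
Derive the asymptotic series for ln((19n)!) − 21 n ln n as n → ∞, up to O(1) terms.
ln((19n)!) − 21 n ln n = −2 n ln n + 19(ln 19 − 1) n + (1/2) ln(2π·19n) + O(1/n)

Stirling: ln((19n)!) = 19n ln(19n) − 19n + (1/2) ln(2π·19n) + O(1/n).
Expand 19n ln(19n) = 19n (ln n + ln 19) = 19n ln n + 19n ln 19.
Subtract 21n ln n: leading term is (19 − 21) n ln n = −2 n ln n. The next term is 19n ln 19 − 19n = 19(ln 19 − 1) n. Then the (1/2) ln(2π·19n) correction.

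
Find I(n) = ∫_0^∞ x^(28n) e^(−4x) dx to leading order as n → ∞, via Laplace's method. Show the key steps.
I(n) ~ (sqrt(2π·28n) / 4) · (28n/(4e))^(28n)

Write the integrand as exp(28n ln x − 4x) and set f(x) = 28n ln x − 4x. Then f'(x) = 28n/x − 4 = 0 at x* = 28n/4, and f''(x*) = −28n/x*^2 = −4^2/(28n). Laplace's method (interior maximum) gives
  I(n) ~ e^(f(x*)) · sqrt(2π / |f''(x*)|)
        = exp(28n ln(28n/4) − 28n) · sqrt(2π · 28n / 4^2)
        = (28n/4)^(28n) e^(−28n) · sqrt(2π·28n) / 4
        = (sqrt(2π·28n) / 4) · (28n/(4e))^(28n).
This matches Γ(28n+1)/4^(28n+1) with Stirling applied to Γ.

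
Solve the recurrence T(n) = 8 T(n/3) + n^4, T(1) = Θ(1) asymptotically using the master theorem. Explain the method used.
T(n) = Θ(n^4)

log_3 8 ≈ 1.893. f(n) = n^4 dominates n^(log_3 8) since 4 > 1.893, and the regularity condition a·f(n/b) = 8·(n/3)^4 = (8/81)·n^4 ≤ c·f(n) holds with c = 8/81 ≈ 0.0988 < 1. So this is Case 3: T(n) = Θ(f(n)) = Θ(n^4).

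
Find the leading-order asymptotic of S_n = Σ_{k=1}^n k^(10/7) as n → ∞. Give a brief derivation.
S_n ~ (7/17) · n^(17/7)

Integral comparison: Σ_{k=1}^n k^(10/7) = ∫_0^n x^(10/7) dx + O(n^(10/7)). The integral is n^(1 + 10/7) / (1 + 10/7) = n^((10+7)/7) / ((10+7)/7) = (7/17) · n^(17/7).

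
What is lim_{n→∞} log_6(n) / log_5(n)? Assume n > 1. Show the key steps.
lim = ln(5) / ln(6) = log_6(5)

Change of base: log_6(n) = ln n / ln 6 and log_5(n) = ln n / ln 5. The ratio is (ln n / ln 6) · (ln 5 / ln n) = ln 5 / ln 6, a constant independent of n. So the limit is ln 5 / ln 6 = log_6(5).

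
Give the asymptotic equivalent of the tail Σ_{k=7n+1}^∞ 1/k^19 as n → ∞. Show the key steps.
Σ_{k>7n} 1/k^19 ~ 1/(18 · (7n)^18)

Compare to the integral: ∫_{7n}^∞ x^(−19) dx = [−x^(−18)/18]_{7n}^∞ = 1/((19−1)·(7n)^18). Euler-Maclaurin then gives
  Σ_{k>7n} 1/k^19 = ∫_{7n}^∞ dx/x^19 − 1/(2·(7n)^19) + O(1/(7n)^20).
(Equivalently this is ζ(19) − Σ_{k≤7n} 1/k^19.)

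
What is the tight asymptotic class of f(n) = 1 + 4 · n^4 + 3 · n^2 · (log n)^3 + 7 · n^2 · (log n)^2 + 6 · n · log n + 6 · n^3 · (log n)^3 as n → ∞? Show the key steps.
f(n) ∈ Θ(n^4)

Compare the terms by growth order. For large n, n^a · (log n)^b dominates n^a' · (log n)^b' iff a > a', or (a = a' and b > b'). Ranking the 6 terms shows the dominant one is 4 · n^4. Hence f(n) ∈ Θ(n^4).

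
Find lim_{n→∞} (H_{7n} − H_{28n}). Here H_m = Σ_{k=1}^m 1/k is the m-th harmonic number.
lim = ln(7/28) = −ln 4

Euler-Maclaurin gives H_m = ln m + γ + 1/(2m) + O(1/m^2). The γ and O(1/m) terms cancel in the difference:
  H_{7n} − H_{28n} = ln(7n) − ln(28n) + O(1/n) = ln(7/28) + O(1/n).
Hence the limit is ln(7/28) = −ln 4.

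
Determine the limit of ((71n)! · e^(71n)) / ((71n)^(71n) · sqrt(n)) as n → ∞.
lim = sqrt(2π·71)

Stirling: (71n)! ~ sqrt(2π·71n) · (71n/e)^(71n). Hence
  (71n)! · e^(71n) / (71n)^(71n) ~ sqrt(2π·71n).
Dividing by sqrt(n): sqrt(2π·71n) / sqrt(n) = sqrt(2π·71) · n^((1−1)/2), so the limit is sqrt(2π·71).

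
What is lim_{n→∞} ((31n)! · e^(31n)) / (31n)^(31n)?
lim = ∞

Stirling: (31n)! ~ sqrt(2π·31n) · (31n/e)^(31n). Hence
  (31n)! · e^(31n) / (31n)^(31n) ~ sqrt(2π·31n) = sqrt(2π·31) · sqrt(n) → ∞.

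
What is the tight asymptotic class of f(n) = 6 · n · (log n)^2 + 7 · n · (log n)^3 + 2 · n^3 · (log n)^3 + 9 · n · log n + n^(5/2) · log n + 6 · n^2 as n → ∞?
f(n) ∈ Θ(n^3 · (log n)^3)

Compare the terms by growth order. For large n, n^a · (log n)^b dominates n^a' · (log n)^b' iff a > a', or (a = a' and b > b'). Ranking the 6 terms shows the dominant one is 2 · n^3 · (log n)^3. Hence f(n) ∈ Θ(n^3 · (log n)^3).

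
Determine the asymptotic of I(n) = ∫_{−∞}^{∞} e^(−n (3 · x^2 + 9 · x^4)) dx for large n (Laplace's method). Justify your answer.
I(n) ~ sqrt(π/(3n))

φ(x) = 3 · x^2 + 9 · x^4 has its unique global minimum at x* = 0 (since φ'(x) = 6x + 36x^3 = 0 only at x = 0 for real x with both coefficients positive, and φ → ∞ as |x| → ∞). At x* = 0, φ(0) = 0 and φ''(0) = 6. Laplace's method then gives
  I(n) ~ sqrt(2π / (n · φ''(0))) · e^(−n φ(0)) = sqrt(2π / (6n)) = sqrt(π/(3n)).
The 9 · x^4 term contributes only at subleading order (an O(1/n) relative correction).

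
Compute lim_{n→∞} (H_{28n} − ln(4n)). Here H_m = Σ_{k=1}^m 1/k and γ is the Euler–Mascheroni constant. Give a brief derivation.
lim = ln 7 + γ

By Euler-Maclaurin, H_m = ln m + γ + O(1/m). So
  H_{28n} − ln(4n) = ln(28n) + γ − ln(4n) + O(1/n)
                       = ln(28/4) + γ + O(1/n).
Hence the limit is ln(28/4) + γ (= ln 7).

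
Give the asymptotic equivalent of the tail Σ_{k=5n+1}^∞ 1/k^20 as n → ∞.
Σ_{k>5n} 1/k^20 ~ 1/(19 · (5n)^19)

Compare to the integral: ∫_{5n}^∞ x^(−20) dx = [−x^(−19)/19]_{5n}^∞ = 1/((20−1)·(5n)^19). Euler-Maclaurin then gives
  Σ_{k>5n} 1/k^20 = ∫_{5n}^∞ dx/x^20 − 1/(2·(5n)^20) + O(1/(5n)^21).
(Equivalently this is ζ(20) − Σ_{k≤5n} 1/k^20.)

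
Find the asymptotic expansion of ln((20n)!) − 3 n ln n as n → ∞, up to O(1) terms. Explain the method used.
ln((20n)!) − 3 n ln n = 17 n ln n + 20(ln 20 − 1) n + (1/2) ln(2π·20n) + O(1/n)

Stirling: ln((20n)!) = 20n ln(20n) − 20n + (1/2) ln(2π·20n) + O(1/n).
Expand 20n ln(20n) = 20n (ln n + ln 20) = 20n ln n + 20n ln 20.
Subtract 3n ln n: leading term is (20 − 3) n ln n = 17 n ln n. The next term is 20n ln 20 − 20n = 20(ln 20 − 1) n. Then the (1/2) ln(2π·20n) correction.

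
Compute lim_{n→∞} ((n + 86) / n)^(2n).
lim = e^172

Rewrite as (1 + 86/n)^(2n). By the standard limit (1 + x/n)^n → e^x, we have (1 + 86/n)^n → e^86, and raising to the 2nd power gives e^172.
More precisely, ln[(1 + 86/n)^(2n)] = 2n · ln(1 + 86/n) = 2n · (86/n + O(1/n^2)) = 172 + O(1/n) → 172.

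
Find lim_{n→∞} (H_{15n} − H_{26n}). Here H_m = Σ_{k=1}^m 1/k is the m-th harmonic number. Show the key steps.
lim = ln(15/26)

Euler-Maclaurin gives H_m = ln m + γ + 1/(2m) + O(1/m^2). The γ and O(1/m) terms cancel in the difference:
  H_{15n} − H_{26n} = ln(15n) − ln(26n) + O(1/n) = ln(15/26) + O(1/n).
Hence the limit is ln(15/26).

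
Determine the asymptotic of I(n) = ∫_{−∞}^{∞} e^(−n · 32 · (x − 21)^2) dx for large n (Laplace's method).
I(n) = sqrt(π/(32n))

Here φ(x) = 32 · (x − 21)^2 has its unique minimum at x* = 21 with φ(x*) = 0 and φ''(x*) = 64. Laplace's method gives
  I(n) ~ e^(−n φ(x*)) · sqrt(2π / (n · φ''(x*))) = sqrt(2π / (64n)) = sqrt(π/(32n)).
This is exact: substituting u = (x − 21)·sqrt(32n) gives I(n) = (1/sqrt(32n)) ∫_{−∞}^{∞} e^(−u^2) du = sqrt(π/(32n)).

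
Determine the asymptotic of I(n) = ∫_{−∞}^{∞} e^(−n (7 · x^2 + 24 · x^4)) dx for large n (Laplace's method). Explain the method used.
I(n) ~ sqrt(π/(7n))

φ(x) = 7 · x^2 + 24 · x^4 has its unique global minimum at x* = 0 (since φ'(x) = 14x + 96x^3 = 0 only at x = 0 for real x with both coefficients positive, and φ → ∞ as |x| → ∞). At x* = 0, φ(0) = 0 and φ''(0) = 14. Laplace's method then gives
  I(n) ~ sqrt(2π / (n · φ''(0))) · e^(−n φ(0)) = sqrt(2π / (14n)) = sqrt(π/(7n)).
The 24 · x^4 term contributes only at subleading order (an O(1/n) relative correction).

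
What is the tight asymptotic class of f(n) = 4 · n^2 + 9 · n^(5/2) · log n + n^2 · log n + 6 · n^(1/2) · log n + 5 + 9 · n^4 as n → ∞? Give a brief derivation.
f(n) ∈ Θ(n^4)

Compare the terms by growth order. For large n, n^a · (log n)^b dominates n^a' · (log n)^b' iff a > a', or (a = a' and b > b'). Ranking the 6 terms shows the dominant one is 9 · n^4. Hence f(n) ∈ Θ(n^4).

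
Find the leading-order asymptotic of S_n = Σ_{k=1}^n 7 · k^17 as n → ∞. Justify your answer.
S_n ~ 7 · n^18 / 18

By integral comparison (Euler-Maclaurin), Σ_{k=1}^n 7 · k^17 = 7 · ∫_0^n x^17 dx + O(n^17) = 7 · n^18/18 + O(n^17). (Equivalently, Faulhaber's formula gives the same leading term.)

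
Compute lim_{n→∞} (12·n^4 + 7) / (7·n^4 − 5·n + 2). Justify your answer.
lim = 12/7

For large n the leading n^4 terms dominate both numerator and denominator. Dividing top and bottom by n^4, every other term tends to 0, leaving 12/7.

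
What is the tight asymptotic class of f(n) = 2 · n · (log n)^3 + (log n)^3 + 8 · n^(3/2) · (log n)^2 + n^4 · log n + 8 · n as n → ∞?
f(n) ∈ Θ(n^4 · log n)

Compare the terms by growth order. For large n, n^a · (log n)^b dominates n^a' · (log n)^b' iff a > a', or (a = a' and b > b'). Ranking the 5 terms shows the dominant one is n^4 · log n. Hence f(n) ∈ Θ(n^4 · log n).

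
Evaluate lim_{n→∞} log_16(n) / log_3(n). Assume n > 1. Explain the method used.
lim = ln(3) / ln(16) = log_16(3)

Change of base: log_16(n) = ln n / ln 16 and log_3(n) = ln n / ln 3. The ratio is (ln n / ln 16) · (ln 3 / ln n) = ln 3 / ln 16, a constant independent of n. So the limit is ln 3 / ln 16 = log_16(3).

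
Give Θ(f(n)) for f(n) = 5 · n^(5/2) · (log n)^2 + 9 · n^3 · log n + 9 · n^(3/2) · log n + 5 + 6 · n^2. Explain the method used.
f(n) ∈ Θ(n^3 · log n)

Compare the terms by growth order. For large n, n^a · (log n)^b dominates n^a' · (log n)^b' iff a > a', or (a = a' and b > b'). Ranking the 5 terms shows the dominant one is 9 · n^3 · log n. Hence f(n) ∈ Θ(n^3 · log n).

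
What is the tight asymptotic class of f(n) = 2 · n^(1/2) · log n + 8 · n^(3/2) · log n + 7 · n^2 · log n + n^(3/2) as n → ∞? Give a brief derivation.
f(n) ∈ Θ(n^2 · log n)

Compare the terms by growth order. For large n, n^a · (log n)^b dominates n^a' · (log n)^b' iff a > a', or (a = a' and b > b'). Ranking the 4 terms shows the dominant one is 7 · n^2 · log n. Hence f(n) ∈ Θ(n^2 · log n).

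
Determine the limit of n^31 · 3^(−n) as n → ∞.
lim = 0

Exponentials with base > 1 dominate every fixed polynomial: for any fixed c, n^c / 3^n → 0 as n → ∞ (e.g. by the ratio test, or by writing 3^n = e^(n ln 3) and noting e^(n ln 3) / n^c → ∞). Hence n^31 · 3^(−n) = n^31 / 3^n → 0.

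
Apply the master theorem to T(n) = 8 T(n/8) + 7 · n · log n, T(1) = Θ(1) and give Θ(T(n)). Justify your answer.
T(n) = Θ(n · (log n)^2)

Here log_8 8 = 1 and f(n) = 7 · n · log n = Θ(n^(log_8 8) · (log n)^1). This is the extended Case 2 of the master theorem (f matches the critical exponent up to log factors), giving T(n) = Θ(n^(log_8 8) · (log n)^(1+1)) = Θ(n · (log n)^2).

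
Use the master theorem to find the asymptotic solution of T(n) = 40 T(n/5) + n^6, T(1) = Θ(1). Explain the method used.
T(n) = Θ(n^6)

log_5 40 ≈ 2.292. f(n) = n^6 dominates n^(log_5 40) since 6 > 2.292, and the regularity condition a·f(n/b) = 40·(n/5)^6 = (40/15625)·n^6 ≤ c·f(n) holds with c = 40/15625 ≈ 0.00256 < 1. So this is Case 3: T(n) = Θ(f(n)) = Θ(n^6).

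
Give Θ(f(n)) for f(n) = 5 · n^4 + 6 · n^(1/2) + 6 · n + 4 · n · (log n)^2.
f(n) ∈ Θ(n^4)

Compare the terms by growth order. For large n, n^a · (log n)^b dominates n^a' · (log n)^b' iff a > a', or (a = a' and b > b'). Ranking the 4 terms shows the dominant one is 5 · n^4. Hence f(n) ∈ Θ(n^4).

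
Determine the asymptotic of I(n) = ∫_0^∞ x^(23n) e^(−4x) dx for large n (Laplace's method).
I(n) ~ (sqrt(2π·23n) / 4) · (23n/(4e))^(23n)

Write the integrand as exp(23n ln x − 4x) and set f(x) = 23n ln x − 4x. Then f'(x) = 23n/x − 4 = 0 at x* = 23n/4, and f''(x*) = −23n/x*^2 = −4^2/(23n). Laplace's method (interior maximum) gives
  I(n) ~ e^(f(x*)) · sqrt(2π / |f''(x*)|)
        = exp(23n ln(23n/4) − 23n) · sqrt(2π · 23n / 4^2)
        = (23n/4)^(23n) e^(−23n) · sqrt(2π·23n) / 4
        = (sqrt(2π·23n) / 4) · (23n/(4e))^(23n).
This matches Γ(23n+1)/4^(23n+1) with Stirling applied to Γ.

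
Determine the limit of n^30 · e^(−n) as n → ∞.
lim = 0

Exponentials with base > 1 dominate every fixed polynomial: for any fixed c, n^c / e^n → 0 as n → ∞ (e.g. by the ratio test, or since e^n grows faster than any power of n). Hence n^30 · e^(−n) = n^30 / e^n → 0.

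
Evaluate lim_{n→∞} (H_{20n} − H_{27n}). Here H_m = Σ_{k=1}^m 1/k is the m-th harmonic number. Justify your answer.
lim = ln(20/27)

Euler-Maclaurin gives H_m = ln m + γ + 1/(2m) + O(1/m^2). The γ and O(1/m) terms cancel in the difference:
  H_{20n} − H_{27n} = ln(20n) − ln(27n) + O(1/n) = ln(20/27) + O(1/n).
Hence the limit is ln(20/27).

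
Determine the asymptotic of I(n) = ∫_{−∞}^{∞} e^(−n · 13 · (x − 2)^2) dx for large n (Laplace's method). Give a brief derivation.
I(n) = sqrt(π/(13n))

Here φ(x) = 13 · (x − 2)^2 has its unique minimum at x* = 2 with φ(x*) = 0 and φ''(x*) = 26. Laplace's method gives
  I(n) ~ e^(−n φ(x*)) · sqrt(2π / (n · φ''(x*))) = sqrt(2π / (26n)) = sqrt(π/(13n)).
This is exact: substituting u = (x − 2)·sqrt(13n) gives I(n) = (1/sqrt(13n)) ∫_{−∞}^{∞} e^(−u^2) du = sqrt(π/(13n)).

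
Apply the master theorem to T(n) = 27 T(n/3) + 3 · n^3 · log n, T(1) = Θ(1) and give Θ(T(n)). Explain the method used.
T(n) = Θ(n^3 · (log n)^2)

Here log_3 27 = 3 and f(n) = 3 · n^3 · log n = Θ(n^(log_3 27) · (log n)^1). This is the extended Case 2 of the master theorem (f matches the critical exponent up to log factors), giving T(n) = Θ(n^(log_3 27) · (log n)^(1+1)) = Θ(n^3 · (log n)^2).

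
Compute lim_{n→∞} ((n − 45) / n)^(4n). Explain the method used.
lim = e^(−180)

Rewrite as (1 − 45/n)^(4n). By the standard limit (1 + x/n)^n → e^x, we have (1 − 45/n)^n → e^(−45), and raising to the 4th power gives e^(−180).
More precisely, ln[(1 − 45/n)^(4n)] = 4n · ln(1 − 45/n) = 4n · (-45/n + O(1/n^2)) = -180 + O(1/n) → -180.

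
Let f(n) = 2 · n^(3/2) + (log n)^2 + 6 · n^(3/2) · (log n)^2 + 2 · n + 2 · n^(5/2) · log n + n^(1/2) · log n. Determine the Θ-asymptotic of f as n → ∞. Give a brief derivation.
f(n) ∈ Θ(n^(5/2) · log n)

Compare the terms by growth order. For large n, n^a · (log n)^b dominates n^a' · (log n)^b' iff a > a', or (a = a' and b > b'). Ranking the 6 terms shows the dominant one is 2 · n^(5/2) · log n. Hence f(n) ∈ Θ(n^(5/2) · log n).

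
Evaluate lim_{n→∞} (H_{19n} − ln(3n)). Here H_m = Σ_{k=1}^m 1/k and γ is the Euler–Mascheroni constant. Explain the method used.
lim = ln(19/3) + γ

By Euler-Maclaurin, H_m = ln m + γ + O(1/m). So
  H_{19n} − ln(3n) = ln(19n) + γ − ln(3n) + O(1/n)
                       = ln(19/3) + γ + O(1/n).
Hence the limit is ln(19/3) + γ.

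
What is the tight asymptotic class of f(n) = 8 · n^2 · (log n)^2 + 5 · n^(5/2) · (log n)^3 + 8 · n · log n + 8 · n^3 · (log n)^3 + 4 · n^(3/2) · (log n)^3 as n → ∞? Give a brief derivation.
f(n) ∈ Θ(n^3 · (log n)^3)

Compare the terms by growth order. For large n, n^a · (log n)^b dominates n^a' · (log n)^b' iff a > a', or (a = a' and b > b'). Ranking the 5 terms shows the dominant one is 8 · n^3 · (log n)^3. Hence f(n) ∈ Θ(n^3 · (log n)^3).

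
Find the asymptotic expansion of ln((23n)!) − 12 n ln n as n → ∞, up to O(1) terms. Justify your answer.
ln((23n)!) − 12 n ln n = 11 n ln n + 23(ln 23 − 1) n + (1/2) ln(2π·23n) + O(1/n)

Stirling: ln((23n)!) = 23n ln(23n) − 23n + (1/2) ln(2π·23n) + O(1/n).
Expand 23n ln(23n) = 23n (ln n + ln 23) = 23n ln n + 23n ln 23.
Subtract 12n ln n: leading term is (23 − 12) n ln n = 11 n ln n. The next term is 23n ln 23 − 23n = 23(ln 23 − 1) n. Then the (1/2) ln(2π·23n) correction.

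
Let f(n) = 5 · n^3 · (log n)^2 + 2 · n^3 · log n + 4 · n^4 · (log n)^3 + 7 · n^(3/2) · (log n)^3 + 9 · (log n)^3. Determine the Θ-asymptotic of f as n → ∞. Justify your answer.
f(n) ∈ Θ(n^4 · (log n)^3)

Compare the terms by growth order. For large n, n^a · (log n)^b dominates n^a' · (log n)^b' iff a > a', or (a = a' and b > b'). Ranking the 5 terms shows the dominant one is 4 · n^4 · (log n)^3. Hence f(n) ∈ Θ(n^4 · (log n)^3).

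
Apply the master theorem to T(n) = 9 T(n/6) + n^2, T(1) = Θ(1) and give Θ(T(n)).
T(n) = Θ(n^2)

log_6 9 ≈ 1.226. f(n) = n^2 dominates n^(log_6 9) since 2 > 1.226, and the regularity condition a·f(n/b) = 9·(n/6)^2 = (9/36)·n^2 ≤ c·f(n) holds with c = 9/36 ≈ 0.25 < 1. So this is Case 3: T(n) = Θ(f(n)) = Θ(n^2).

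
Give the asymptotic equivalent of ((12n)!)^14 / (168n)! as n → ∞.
((12n)!)^14/(168n)! ~ ((2π·12n)^(13/2) / sqrt(14)) · 14^(−14·12n)  →  0

Write N = 12n. Stirling: N! ~ sqrt(2π N)(N/e)^N and (14N)! ~ sqrt(2π·14N)·(14N/e)^(14N).
  (N!)^14/(14N)! ~ (2π N)^(14/2) (N/e)^(14N) / [sqrt(2π·14N) (14N/e)^(14N)]
     = (2π N)^(14/2) / sqrt(2π·14N) · (N/(14N))^(14N)
     = (2π N)^((14−1)/2) / sqrt(14) · 14^(−14N).
Since 14^14 > 1, the factor 14^(−14N) decays exponentially, so the ratio → 0. Substituting N = 12n gives the stated form.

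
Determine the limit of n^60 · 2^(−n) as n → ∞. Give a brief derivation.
lim = 0

Exponentials with base > 1 dominate every fixed polynomial: for any fixed c, n^c / 2^n → 0 as n → ∞ (e.g. by the ratio test, or by writing 2^n = e^(n ln 2) and noting e^(n ln 2) / n^c → ∞). Hence n^60 · 2^(−n) = n^60 / 2^n → 0.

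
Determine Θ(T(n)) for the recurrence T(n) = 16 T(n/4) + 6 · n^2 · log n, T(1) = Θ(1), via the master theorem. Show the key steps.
T(n) = Θ(n^2 · (log n)^2)

Here log_4 16 = 2 and f(n) = 6 · n^2 · log n = Θ(n^(log_4 16) · (log n)^1). This is the extended Case 2 of the master theorem (f matches the critical exponent up to log factors), giving T(n) = Θ(n^(log_4 16) · (log n)^(1+1)) = Θ(n^2 · (log n)^2).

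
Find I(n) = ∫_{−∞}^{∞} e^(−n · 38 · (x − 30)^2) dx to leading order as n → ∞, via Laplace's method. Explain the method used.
I(n) = sqrt(π/(38n))

Here φ(x) = 38 · (x − 30)^2 has its unique minimum at x* = 30 with φ(x*) = 0 and φ''(x*) = 76. Laplace's method gives
  I(n) ~ e^(−n φ(x*)) · sqrt(2π / (n · φ''(x*))) = sqrt(2π / (76n)) = sqrt(π/(38n)).
This is exact: substituting u = (x − 30)·sqrt(38n) gives I(n) = (1/sqrt(38n)) ∫_{−∞}^{∞} e^(−u^2) du = sqrt(π/(38n)).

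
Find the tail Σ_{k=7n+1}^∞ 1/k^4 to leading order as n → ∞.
Σ_{k>7n} 1/k^4 ~ 1/(3 · (7n)^3)

Compare to the integral: ∫_{7n}^∞ x^(−4) dx = [−x^(−3)/3]_{7n}^∞ = 1/((4−1)·(7n)^3). Euler-Maclaurin then gives
  Σ_{k>7n} 1/k^4 = ∫_{7n}^∞ dx/x^4 − 1/(2·(7n)^4) + O(1/(7n)^5).
(Equivalently this is ζ(4) − Σ_{k≤7n} 1/k^4.)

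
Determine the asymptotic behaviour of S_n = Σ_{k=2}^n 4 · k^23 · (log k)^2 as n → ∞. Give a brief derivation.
S_n ~ n^24 · (log n)^2 / 6

By integral comparison, S_n = ∫_1^n 4 · x^23 · (log x)^2 dx + O(n^23 · (log n)^2). For the integral, the leading term of ∫_1^n x^23 (log x)^2 dx is n^24/24 · (log n)^2 (by repeated integration by parts; each step lowers the log-exponent and produces a relatively O(1/log n) correction). Hence S_n ~ n^24 · (log n)^2 / 6.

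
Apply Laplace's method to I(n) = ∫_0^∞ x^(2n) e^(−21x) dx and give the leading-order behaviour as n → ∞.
I(n) ~ (sqrt(2π·2n) / 21) · (2n/(21e))^(2n)

Write the integrand as exp(2n ln x − 21x) and set f(x) = 2n ln x − 21x. Then f'(x) = 2n/x − 21 = 0 at x* = 2n/21, and f''(x*) = −2n/x*^2 = −21^2/(2n). Laplace's method (interior maximum) gives
  I(n) ~ e^(f(x*)) · sqrt(2π / |f''(x*)|)
        = exp(2n ln(2n/21) − 2n) · sqrt(2π · 2n / 21^2)
        = (2n/21)^(2n) e^(−2n) · sqrt(2π·2n) / 21
        = (sqrt(2π·2n) / 21) · (2n/(21e))^(2n).
This matches Γ(2n+1)/21^(2n+1) with Stirling applied to Γ.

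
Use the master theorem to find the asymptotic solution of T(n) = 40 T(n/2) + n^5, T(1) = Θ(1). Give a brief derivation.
T(n) = Θ(n^(log_2 40))

Master theorem: compare f(n) = n^5 to n^(log_2 40) where log_2 40 ≈ 5.322. Since 5 < log_2 40, we have f(n) = O(n^(log_2 40 − ε)) for some ε > 0 — Case 1. Hence T(n) = Θ(n^(log_2 40)).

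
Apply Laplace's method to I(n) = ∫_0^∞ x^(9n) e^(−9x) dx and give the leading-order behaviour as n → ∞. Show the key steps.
I(n) ~ (sqrt(2π·9n) / 9) · (9n/(9e))^(9n)

Write the integrand as exp(9n ln x − 9x) and set f(x) = 9n ln x − 9x. Then f'(x) = 9n/x − 9 = 0 at x* = 9n/9, and f''(x*) = −9n/x*^2 = −9^2/(9n). Laplace's method (interior maximum) gives
  I(n) ~ e^(f(x*)) · sqrt(2π / |f''(x*)|)
        = exp(9n ln(9n/9) − 9n) · sqrt(2π · 9n / 9^2)
        = (9n/9)^(9n) e^(−9n) · sqrt(2π·9n) / 9
        = (sqrt(2π·9n) / 9) · (9n/(9e))^(9n).
This matches Γ(9n+1)/9^(9n+1) with Stirling applied to Γ.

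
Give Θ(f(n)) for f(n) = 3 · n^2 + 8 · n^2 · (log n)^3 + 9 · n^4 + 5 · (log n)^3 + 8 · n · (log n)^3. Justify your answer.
f(n) ∈ Θ(n^4)

Compare the terms by growth order. For large n, n^a · (log n)^b dominates n^a' · (log n)^b' iff a > a', or (a = a' and b > b'). Ranking the 5 terms shows the dominant one is 9 · n^4. Hence f(n) ∈ Θ(n^4).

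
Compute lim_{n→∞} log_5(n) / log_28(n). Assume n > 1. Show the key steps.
lim = ln(28) / ln(5) = log_5(28)

Change of base: log_5(n) = ln n / ln 5 and log_28(n) = ln n / ln 28. The ratio is (ln n / ln 5) · (ln 28 / ln n) = ln 28 / ln 5, a constant independent of n. So the limit is ln 28 / ln 5 = log_5(28).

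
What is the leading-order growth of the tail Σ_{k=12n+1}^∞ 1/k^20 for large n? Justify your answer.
Σ_{k>12n} 1/k^20 ~ 1/(19 · (12n)^19)

Compare to the integral: ∫_{12n}^∞ x^(−20) dx = [−x^(−19)/19]_{12n}^∞ = 1/((20−1)·(12n)^19). Euler-Maclaurin then gives
  Σ_{k>12n} 1/k^20 = ∫_{12n}^∞ dx/x^20 − 1/(2·(12n)^20) + O(1/(12n)^21).
(Equivalently this is ζ(20) − Σ_{k≤12n} 1/k^20.)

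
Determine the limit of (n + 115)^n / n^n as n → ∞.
lim = e^115

Rewrite as (1 + 115/n)^(n). By the standard limit (1 + x/n)^n → e^x, we have (1 + 115/n)^n → e^115, and raising to the 1st power gives e^115.
More precisely, ln[(1 + 115/n)^(n)] = n · ln(1 + 115/n) = n · (115/n + O(1/n^2)) = 115 + O(1/n) → 115.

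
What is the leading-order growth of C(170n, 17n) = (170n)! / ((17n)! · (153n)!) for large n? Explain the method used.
C(170n, 17n) ~ (10000000000/387420489)^(17n) · sqrt(5/(9π·17n))

Write N = 17n. Apply Stirling to each factorial:
  (10N)! ~ sqrt(2π·10N) · (10N/e)^(10N),
  N! ~ sqrt(2π N) · (N/e)^N,
  (9N)! ~ sqrt(2π·9N) · (9N/e)^(9N).
The exponential factors combine to (10N)^(10N) / (N^N · (9N)^(9N)) = 10^(10N)/9^(9N) = (10^10/9^9)^N = (10000000000/387420489)^N.
The square-root prefactors combine to sqrt(2π·10N) / (sqrt(2π N)·sqrt(2π·9N)) = sqrt(10 / (2π·9·N)) = sqrt(5/(9π·17n)).
Substituting N = 17n: C(170n, 17n) ~ (10000000000/387420489)^(17n) · sqrt(5/(9π·17n)).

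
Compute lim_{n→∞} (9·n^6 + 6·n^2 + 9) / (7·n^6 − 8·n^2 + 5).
lim = 9/7

For large n the leading n^6 terms dominate both numerator and denominator. Dividing top and bottom by n^6, every other term tends to 0, leaving 9/7.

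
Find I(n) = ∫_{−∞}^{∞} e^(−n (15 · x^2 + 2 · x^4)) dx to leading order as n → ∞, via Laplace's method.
I(n) ~ sqrt(π/(15n))

φ(x) = 15 · x^2 + 2 · x^4 has its unique global minimum at x* = 0 (since φ'(x) = 30x + 8x^3 = 0 only at x = 0 for real x with both coefficients positive, and φ → ∞ as |x| → ∞). At x* = 0, φ(0) = 0 and φ''(0) = 30. Laplace's method then gives
  I(n) ~ sqrt(2π / (n · φ''(0))) · e^(−n φ(0)) = sqrt(2π / (30n)) = sqrt(π/(15n)).
The 2 · x^4 term contributes only at subleading order (an O(1/n) relative correction).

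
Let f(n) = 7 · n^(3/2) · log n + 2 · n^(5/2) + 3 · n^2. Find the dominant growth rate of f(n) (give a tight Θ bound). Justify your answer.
f(n) ∈ Θ(n^(5/2))

Compare the terms by growth order. For large n, n^a · (log n)^b dominates n^a' · (log n)^b' iff a > a', or (a = a' and b > b'). Ranking the 3 terms shows the dominant one is 2 · n^(5/2). Hence f(n) ∈ Θ(n^(5/2)).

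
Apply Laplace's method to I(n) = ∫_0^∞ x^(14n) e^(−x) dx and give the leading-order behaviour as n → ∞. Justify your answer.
I(n) ~ sqrt(2π·14n) · (14n/e)^(14n)

Write the integrand as exp(14n ln x − x) and set f(x) = 14n ln x − x. Then f'(x) = 14n/x − 1 = 0 at x* = 14n, and f''(x*) = −14n/x*^2 = −1/(14n). Laplace's method (interior maximum) gives
  I(n) ~ e^(f(x*)) · sqrt(2π / |f''(x*)|)
        = exp(14n ln(14n) − 14n) · sqrt(2π · 14n)
        = (14n)^(14n) e^(−14n) · sqrt(2π·14n)
        = sqrt(2π·14n) · (14n/e)^(14n).
This matches Γ(14n+1) with Stirling applied to Γ.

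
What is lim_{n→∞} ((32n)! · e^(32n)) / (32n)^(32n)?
lim = ∞

Stirling: (32n)! ~ sqrt(2π·32n) · (32n/e)^(32n). Hence
  (32n)! · e^(32n) / (32n)^(32n) ~ sqrt(2π·32n) = sqrt(2π·32) · sqrt(n) → ∞.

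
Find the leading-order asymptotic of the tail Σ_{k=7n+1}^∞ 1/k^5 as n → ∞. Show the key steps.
Σ_{k>7n} 1/k^5 ~ 1/(4 · (7n)^4)

Compare to the integral: ∫_{7n}^∞ x^(−5) dx = [−x^(−4)/4]_{7n}^∞ = 1/((5−1)·(7n)^4). Euler-Maclaurin then gives
  Σ_{k>7n} 1/k^5 = ∫_{7n}^∞ dx/x^5 − 1/(2·(7n)^5) + O(1/(7n)^6).
(Equivalently this is ζ(5) − Σ_{k≤7n} 1/k^5.)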